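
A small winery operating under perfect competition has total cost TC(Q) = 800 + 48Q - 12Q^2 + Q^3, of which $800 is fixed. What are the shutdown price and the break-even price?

Shutdown price = min AVC. AVC = 48 - 12Q + Q^2, with vertex at Q = 6 and minimum $12.
ATC = 800/Q + 48 - 12Q + Q^2. Setting dATC/dQ = −800/Q^2 − 12 + 2Q = 0 gives Q = 10 (since 2·10^3 − 12·10^2 = 800).
min ATC = 800/10 + 48 − 12·10 + 10^2 = $108. That is the break-even price.
Between these two prices the firm operates at a loss; above $108 it earns a profit.

Shutdown price = $12; break-even price = $108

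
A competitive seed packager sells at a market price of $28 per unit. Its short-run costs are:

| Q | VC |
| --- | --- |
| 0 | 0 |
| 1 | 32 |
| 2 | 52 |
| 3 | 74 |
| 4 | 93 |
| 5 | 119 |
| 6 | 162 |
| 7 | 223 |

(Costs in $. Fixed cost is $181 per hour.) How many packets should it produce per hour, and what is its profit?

Tabulate TR − TC: Q=0: -181; Q=1: -185; Q=2: -177; Q=3: -171; Q=4: -162; Q=5: -160; Q=6: -175; Q=7: -208.
Profit is maximized at Q = 5. AVC there is 119/5 = $23.80 ≤ P, so producing beats shutting down (which would give -$181).

Q = 5; profit = -$160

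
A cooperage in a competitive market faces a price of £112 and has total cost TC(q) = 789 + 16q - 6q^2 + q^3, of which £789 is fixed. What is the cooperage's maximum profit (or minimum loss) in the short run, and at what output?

Profit = -£149 at q = 8

AVC = 16 - 6q + q^2 has its minimum £7 at q = 3; price £112 clears that bar, so the firm operates.
MC = 16 - 12q + 3q^2. Setting P = MC and taking the root on the rising branch gives q* = 8.
TR = 112·8 = 896. TC = 789 + 256 = 1045. Profit = 896 − 1045 = -£149.
Shutting down would mean losing the fixed cost of £789, so operating at a loss of £149 is better by £640.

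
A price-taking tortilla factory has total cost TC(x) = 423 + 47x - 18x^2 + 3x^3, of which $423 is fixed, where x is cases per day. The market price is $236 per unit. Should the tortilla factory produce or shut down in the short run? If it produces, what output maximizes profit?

From TC, MC = TC'(x) = 47 - 36x + 9x^2 and AVC = VC/x = 47 - 18x + 3x^2.
The AVC parabola has its vertex at x = 18/6 = 3, where AVC = 47 - 18·3 + 3·3^2 = $20.
Since P = $236 ≥ min AVC = $20, price covers variable cost and the firm should produce.
Set P = MC: 236 = 47 - 36x + 9x^2 → -189 - 36x + 9x^2 = 0. The roots are x = -3 and x = 7; the profit-maximizing output is on the rising part of MC, so x* = 7.
Check: AVC at x = 7 is $68 ≤ P, so revenue covers variable cost.
Profit = P·x − TC = 236·7 − 899 = $753.

Produce at x = 7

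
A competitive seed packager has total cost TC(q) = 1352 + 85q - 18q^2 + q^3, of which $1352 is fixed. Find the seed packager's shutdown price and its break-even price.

AVC = 85 - 18q + q^2; minimized at q = 9, giving min AVC = $4. That is the shutdown price.
ATC = 1352/q + 85 - 18q + q^2. Setting dATC/dq = −1352/q^2 − 18 + 2q = 0 gives q = 13 (since 2·13^3 − 18·13^2 = 1352).
min ATC = 1352/13 + 85 − 18·13 + 13^2 = $124. That is the break-even price.
Between these two prices the firm operates at a loss; above $124 it earns a profit.

Shutdown price = $4; break-even price = $124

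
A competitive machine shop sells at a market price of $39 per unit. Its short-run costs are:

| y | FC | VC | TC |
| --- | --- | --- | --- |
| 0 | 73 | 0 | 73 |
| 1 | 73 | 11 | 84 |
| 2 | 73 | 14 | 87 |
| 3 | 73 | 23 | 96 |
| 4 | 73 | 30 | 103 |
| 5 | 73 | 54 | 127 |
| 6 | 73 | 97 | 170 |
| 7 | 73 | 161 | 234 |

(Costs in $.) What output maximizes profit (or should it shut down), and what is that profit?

Profit at each row (π = 39y − TC): y=0: -73; y=1: -45; y=2: -9; y=3: 21; y=4: 53; y=5: 68; y=6: 64; y=7: 39.
Profit is maximized at y = 5. AVC there is 54/5 = $10.80 ≤ P, so producing beats shutting down (which would give -$73).

y = 5; profit = $68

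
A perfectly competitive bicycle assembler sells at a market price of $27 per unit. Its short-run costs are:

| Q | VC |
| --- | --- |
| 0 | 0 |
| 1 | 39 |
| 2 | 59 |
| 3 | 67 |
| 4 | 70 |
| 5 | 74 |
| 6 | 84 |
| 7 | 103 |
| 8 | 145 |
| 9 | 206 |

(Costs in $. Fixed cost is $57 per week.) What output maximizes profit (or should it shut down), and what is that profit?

Compute π = P·Q − TC at each output: Q=0: -57; Q=1: -69; Q=2: -62; Q=3: -43; Q=4: -19; Q=5: 4; Q=6: 21; Q=7: 29; Q=8: 14; Q=9: -20.
Profit is maximized at Q = 7. AVC there is 103/7 = $14.71 ≤ P, so producing beats shutting down (which would give -$57).

Q = 7; profit = $29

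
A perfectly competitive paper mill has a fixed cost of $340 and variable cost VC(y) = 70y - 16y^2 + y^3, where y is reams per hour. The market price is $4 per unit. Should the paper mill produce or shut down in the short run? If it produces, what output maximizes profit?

Shut down

From TC, MC = TC'(y) = 70 - 32y + 3y^2 and AVC = VC/y = 70 - 16y + y^2.
The AVC parabola has its vertex at y = 16/2 = 8, where AVC = 70 - 16·8 + 8^2 = $6.
Since P = $4 < min AVC = $6, price fails to cover variable cost at any output.
Best response: produce nothing and absorb the $340 fixed cost.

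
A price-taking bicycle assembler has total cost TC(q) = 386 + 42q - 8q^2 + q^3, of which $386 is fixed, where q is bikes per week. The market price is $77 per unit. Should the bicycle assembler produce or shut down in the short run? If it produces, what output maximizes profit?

Produce at q = 7

Variable cost is VC = 42q - 8q^2 + q^3, so AVC = VC/q = 42 - 8q + q^2 and MC = dTC/dq = 42 - 16q + 3q^2.
AVC is minimized where dAVC/dq = -8 + 2q = 0, at q = 4; min AVC = 42 - 8·4 + 4^2 = $26.
Because $77 ≥ $26, revenue can cover variable cost; the firm operates.
Set P = MC: 77 = 42 - 16q + 3q^2 → -35 - 16q + 3q^2 = 0. The roots are q = -5/3 and q = 7; the profit-maximizing output is on the rising part of MC, so q* = 7.
Check: AVC at q = 7 is $35 ≤ P, so revenue covers variable cost.
Profit = P·q − TC = 77·7 − 631 = -$92, a loss, but smaller than the $386 fixed cost the firm would lose by shutting down.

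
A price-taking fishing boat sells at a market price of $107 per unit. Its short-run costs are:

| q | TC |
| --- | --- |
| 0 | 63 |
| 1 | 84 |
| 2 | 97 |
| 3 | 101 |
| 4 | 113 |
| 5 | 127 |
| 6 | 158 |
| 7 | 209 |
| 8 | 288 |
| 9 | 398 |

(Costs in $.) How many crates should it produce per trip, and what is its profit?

Profit at each row (π = 107q − TC): q=0: -63; q=1: 23; q=2: 117; q=3: 220; q=4: 315; q=5: 408; q=6: 484; q=7: 540; q=8: 568; q=9: 565.
Profit is maximized at q = 8. AVC there is 225/8 = $28.12 ≤ P, so producing beats shutting down (which would give -$63).

q = 8; profit = $568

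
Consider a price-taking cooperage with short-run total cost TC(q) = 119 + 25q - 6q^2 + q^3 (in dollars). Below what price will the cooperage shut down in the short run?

$16 per unit

The shutdown price is the minimum of AVC. VC = 25q - 6q^2 + q^3, so AVC = 25 - 6q + q^2.
At the minimum of AVC, MC = AVC. MC = 25 - 12q + 3q^2; setting MC = AVC gives 2q^2 - 6q = 0, so q = 3. min AVC = 16.
So the shutdown price is $16.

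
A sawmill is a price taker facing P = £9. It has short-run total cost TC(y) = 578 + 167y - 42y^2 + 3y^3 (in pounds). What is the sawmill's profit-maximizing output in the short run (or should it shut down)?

Strip out fixed cost: VC = 167y - 42y^2 + 3y^3. Then AVC = 167 - 42y + 3y^2 and MC = 167 - 84y + 9y^2.
AVC hits its minimum where MC = AVC, at y = 7, giving min AVC = 167 - 42·7 + 3·7^2 = £20.
With P < min AVC (£9 < £20), every unit sold adds to the loss.
Best response: produce nothing and absorb the £578 fixed cost.

Shut down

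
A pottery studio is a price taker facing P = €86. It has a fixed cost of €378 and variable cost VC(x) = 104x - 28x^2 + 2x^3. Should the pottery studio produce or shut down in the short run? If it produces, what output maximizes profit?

Produce at x = 9

Strip out fixed cost: VC = 104x - 28x^2 + 2x^3. Then AVC = 104 - 28x + 2x^2 and MC = 104 - 56x + 6x^2.
AVC hits its minimum where MC = AVC, at x = 7, giving min AVC = 104 - 28·7 + 2·7^2 = €6.
Because €86 ≥ €6, revenue can cover variable cost; the firm operates.
Set P = MC: 86 = 104 - 56x + 6x^2 → 18 - 56x + 6x^2 = 0. The roots are x = 1/3 and x = 9; the profit-maximizing output is on the rising part of MC, so x* = 9.
Check: AVC at x = 9 is €14 ≤ P, so revenue covers variable cost.
Profit = P·x − TC = 86·9 − 504 = €270.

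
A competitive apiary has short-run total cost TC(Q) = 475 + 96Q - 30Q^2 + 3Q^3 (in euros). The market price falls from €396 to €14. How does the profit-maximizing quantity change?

Output falls from 10 to 0 (the firm shuts down)

MC = 96 - 60Q + 9Q^2; the shutdown threshold is min AVC = €21 (at Q = 5).
At P = €396 ≥ min AVC, set P = MC on the rising branch: Q = 10.
At P = €14 < min AVC = €21, price no longer covers variable cost at any output, so the firm shuts down: Q = 0.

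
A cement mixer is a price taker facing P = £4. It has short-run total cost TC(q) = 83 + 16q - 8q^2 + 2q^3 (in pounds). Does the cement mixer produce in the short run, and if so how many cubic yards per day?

Shut down

Variable cost is VC = 16q - 8q^2 + 2q^3, so AVC = VC/q = 16 - 8q + 2q^2 and MC = dTC/dq = 16 - 16q + 6q^2.
The AVC parabola has its vertex at q = 8/4 = 2, where AVC = 16 - 8·2 + 2·2^2 = £8.
P = £4 lies below min AVC = £8; no output level covers variable cost.
The firm minimizes its loss by shutting down and losing only its fixed cost of £83.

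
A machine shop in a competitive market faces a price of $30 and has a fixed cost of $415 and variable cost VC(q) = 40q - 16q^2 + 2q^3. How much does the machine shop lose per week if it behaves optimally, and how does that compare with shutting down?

Profit = -$315 at q = 5

AVC = 40 - 16q + 2q^2; min AVC = $8 at q = 4. Since P = $30 ≥ min AVC, the firm produces.
With MC = 40 - 32q + 6q^2, P = MC on the upward-sloping part at q* = 5.
TR = 30·5 = 150. TC = 415 + 50 = 465. Profit = 150 − 465 = -$315.
That loss of $315 beats the $415 the firm would lose by shutting down; producing recovers $100 of fixed cost.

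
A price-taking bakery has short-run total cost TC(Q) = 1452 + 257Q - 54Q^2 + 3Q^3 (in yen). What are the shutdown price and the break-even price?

Shutdown price = ¥14; break-even price = ¥158

AVC = 257 - 54Q + 3Q^2; minimized at Q = 9, giving min AVC = ¥14. That is the shutdown price.
ATC = 1452/Q + 257 - 54Q + 3Q^2. Setting dATC/dQ = −1452/Q^2 − 54 + 6Q = 0 gives Q = 11 (since 6·11^3 − 54·11^2 = 1452).
min ATC = 1452/11 + 257 − 54·11 + 3·11^2 = ¥158. That is the break-even price.
For ¥14 ≤ P < ¥158 the firm produces at a loss; below ¥14 it shuts down.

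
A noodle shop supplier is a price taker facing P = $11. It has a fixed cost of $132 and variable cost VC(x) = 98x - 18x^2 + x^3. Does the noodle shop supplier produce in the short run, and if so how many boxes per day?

Shut down

Strip out fixed cost: VC = 98x - 18x^2 + x^3. Then AVC = 98 - 18x + x^2 and MC = 98 - 36x + 3x^2.
AVC hits its minimum where MC = AVC, at x = 9, giving min AVC = 98 - 18·9 + 9^2 = $17.
Since P = $11 < min AVC = $17, price fails to cover variable cost at any output.
The firm minimizes its loss by shutting down and losing only its fixed cost of $132.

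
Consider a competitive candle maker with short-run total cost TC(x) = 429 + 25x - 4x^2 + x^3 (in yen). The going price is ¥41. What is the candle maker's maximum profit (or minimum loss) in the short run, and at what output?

Profit = -¥365 at x = 4

AVC = 25 - 4x + x^2; min AVC = ¥21 at x = 2. Since P = ¥41 ≥ min AVC, the firm produces.
MC = 25 - 8x + 3x^2. Setting P = MC and taking the root on the rising branch gives x* = 4.
TR = 41·4 = 164. TC = 429 + 100 = 529. Profit = 164 − 529 = -¥365.
Shutting down would mean losing the fixed cost of ¥429, so operating at a loss of ¥365 is better by ¥64.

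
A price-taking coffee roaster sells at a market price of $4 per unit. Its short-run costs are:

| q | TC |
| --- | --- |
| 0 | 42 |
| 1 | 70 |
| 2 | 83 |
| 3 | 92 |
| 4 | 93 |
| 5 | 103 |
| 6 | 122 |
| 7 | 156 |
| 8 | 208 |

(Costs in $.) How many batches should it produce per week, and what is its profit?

q = 0 (shut down); profit = -$42

Compute π = P·q − TC at each output: q=0: -42; q=1: -66; q=2: -75; q=3: -80; q=4: -77; q=5: -83; q=6: -98; q=7: -128; q=8: -176.
Profit is highest at q = 0. Equivalently, the lowest AVC in the table is 61/5 ≈ $12.20 at q = 5, and P = $4 falls below it — price never covers variable cost, so the firm shuts down and loses only its fixed cost.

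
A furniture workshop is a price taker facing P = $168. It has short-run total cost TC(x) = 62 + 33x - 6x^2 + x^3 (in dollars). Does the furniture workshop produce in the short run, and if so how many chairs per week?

Strip out fixed cost: VC = 33x - 6x^2 + x^3. Then AVC = 33 - 6x + x^2 and MC = 33 - 12x + 3x^2.
The AVC parabola has its vertex at x = 6/2 = 3, where AVC = 33 - 6·3 + 3^2 = $24.
Because $168 ≥ $24, revenue can cover variable cost; the firm operates.
Set P = MC: 168 = 33 - 12x + 3x^2 → -135 - 12x + 3x^2 = 0. The roots are x = -5 and x = 9; the profit-maximizing output is on the rising part of MC, so x* = 9.
Check: AVC at x = 9 is $60 ≤ P, so revenue covers variable cost.
Profit = P·x − TC = 168·9 − 602 = $910.

Produce at x = 9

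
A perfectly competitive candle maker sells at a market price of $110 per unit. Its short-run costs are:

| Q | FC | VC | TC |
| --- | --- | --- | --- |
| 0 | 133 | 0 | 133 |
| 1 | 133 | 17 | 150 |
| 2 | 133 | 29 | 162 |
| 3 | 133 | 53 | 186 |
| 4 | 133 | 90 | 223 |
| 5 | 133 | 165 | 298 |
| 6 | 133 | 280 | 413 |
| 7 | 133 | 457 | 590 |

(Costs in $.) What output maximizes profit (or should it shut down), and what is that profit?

Compute π = P·Q − TC at each output: Q=0: -133; Q=1: -40; Q=2: 58; Q=3: 144; Q=4: 217; Q=5: 252; Q=6: 247; Q=7: 180.
Profit is maximized at Q = 5. AVC there is 165/5 = $33 ≤ P, so producing beats shutting down (which would give -$133).

Q = 5; profit = $252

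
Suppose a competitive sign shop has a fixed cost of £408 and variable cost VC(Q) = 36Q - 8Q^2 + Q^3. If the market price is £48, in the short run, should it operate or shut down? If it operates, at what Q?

Produce at Q = 6

From TC, MC = TC'(Q) = 36 - 16Q + 3Q^2 and AVC = VC/Q = 36 - 8Q + Q^2.
The AVC parabola has its vertex at Q = 8/2 = 4, where AVC = 36 - 8·4 + 4^2 = £20.
Since P = £48 ≥ min AVC = £20, price covers variable cost and the firm should produce.
Set P = MC: 48 = 36 - 16Q + 3Q^2 → -12 - 16Q + 3Q^2 = 0. The roots are Q = -2/3 and Q = 6; the profit-maximizing output is on the rising part of MC, so Q* = 6.
Check: AVC at Q = 6 is £24 ≤ P, so revenue covers variable cost.
Profit = P·Q − TC = 48·6 − 552 = -£264, a loss, but smaller than the £408 fixed cost the firm would lose by shutting down.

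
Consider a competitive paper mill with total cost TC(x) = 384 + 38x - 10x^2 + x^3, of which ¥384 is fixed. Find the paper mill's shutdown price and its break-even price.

Shutdown price = ¥13; break-even price = ¥70

Shutdown price = min AVC. AVC = 38 - 10x + x^2, with vertex at x = 5 and minimum ¥13.
ATC = 384/x + 38 - 10x + x^2. Setting dATC/dx = −384/x^2 − 10 + 2x = 0 gives x = 8 (since 2·8^3 − 10·8^2 = 384).
min ATC = 384/8 + 38 − 10·8 + 8^2 = ¥70. That is the break-even price.
For ¥13 ≤ P < ¥70 the firm produces at a loss; below ¥13 it shuts down.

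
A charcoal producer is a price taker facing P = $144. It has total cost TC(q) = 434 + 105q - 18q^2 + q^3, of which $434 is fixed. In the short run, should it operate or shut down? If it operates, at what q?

From TC, MC = TC'(q) = 105 - 36q + 3q^2 and AVC = VC/q = 105 - 18q + q^2.
The AVC parabola has its vertex at q = 18/2 = 9, where AVC = 105 - 18·9 + 9^2 = $24.
P = $144 exceeds min AVC = $24, so the firm stays open.
P = MC gives -39 - 36q + 3q^2 = 0, with roots -1 and 13. Take the larger (rising MC): q* = 13.
Check: AVC at q = 13 is $40 ≤ P, so revenue covers variable cost.
Profit = P·q − TC = 144·13 − 954 = $918.

Produce at q = 13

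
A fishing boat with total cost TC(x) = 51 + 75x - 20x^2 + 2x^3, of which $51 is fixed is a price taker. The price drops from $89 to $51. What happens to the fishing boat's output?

Output falls from 7 to 6

AVC = 75 - 20x + 2x^2, minimized at x = 5 where min AVC = $25. MC = 75 - 40x + 6x^2.
With P = $89 above the shutdown price, P = MC gives x = 7.
At P = $51 ≥ min AVC, set P = MC: x = 6. The firm stays open but cuts output.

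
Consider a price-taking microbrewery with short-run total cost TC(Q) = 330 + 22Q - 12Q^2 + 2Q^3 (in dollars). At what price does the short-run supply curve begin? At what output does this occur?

$4 per unit, at Q = 3

The shutdown price is the minimum of AVC. VC = 22Q - 12Q^2 + 2Q^3, so AVC = 22 - 12Q + 2Q^2.
dAVC/dQ = -12 + 4Q = 0 gives Q = 3. min AVC = 22 - 12·3 + 2·3^2 = 4.
For P < $4 the firm produces nothing.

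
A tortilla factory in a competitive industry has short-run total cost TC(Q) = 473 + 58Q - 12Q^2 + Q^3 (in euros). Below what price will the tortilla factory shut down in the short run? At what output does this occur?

Short-run supply begins at min AVC. From VC = 58Q - 12Q^2 + Q^3, AVC = 58 - 12Q + Q^2.
At the minimum of AVC, MC = AVC. MC = 58 - 24Q + 3Q^2; setting MC = AVC gives 2Q^2 - 12Q = 0, so Q = 6. min AVC = 22.
The firm shuts down for any P below €22.

€22 per unit, at Q = 6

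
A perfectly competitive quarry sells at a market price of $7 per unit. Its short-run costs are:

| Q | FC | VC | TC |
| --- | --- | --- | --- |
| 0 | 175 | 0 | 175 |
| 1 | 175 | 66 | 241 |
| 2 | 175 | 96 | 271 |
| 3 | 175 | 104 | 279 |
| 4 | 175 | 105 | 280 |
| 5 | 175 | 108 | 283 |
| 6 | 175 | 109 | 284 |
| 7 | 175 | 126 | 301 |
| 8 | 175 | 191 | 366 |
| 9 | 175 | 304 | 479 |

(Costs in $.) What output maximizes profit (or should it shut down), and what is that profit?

Profit at each row (π = 7Q − TC): Q=0: -175; Q=1: -234; Q=2: -257; Q=3: -258; Q=4: -252; Q=5: -248; Q=6: -242; Q=7: -252; Q=8: -310; Q=9: -416.
Profit is highest at Q = 0. Equivalently, the lowest AVC in the table is 126/7 ≈ $18 at Q = 7, and P = $7 falls below it — price never covers variable cost, so the firm shuts down and loses only its fixed cost.

Q = 0 (shut down); profit = -$175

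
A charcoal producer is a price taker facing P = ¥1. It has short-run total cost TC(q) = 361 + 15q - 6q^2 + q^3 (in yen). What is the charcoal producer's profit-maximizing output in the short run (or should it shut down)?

Variable cost is VC = 15q - 6q^2 + q^3, so AVC = VC/q = 15 - 6q + q^2 and MC = dTC/dq = 15 - 12q + 3q^2.
AVC is minimized where dAVC/dq = -6 + 2q = 0, at q = 3; min AVC = 15 - 6·3 + 3^2 = ¥6.
Since P = ¥1 < min AVC = ¥6, price fails to cover variable cost at any output.
Best response: produce nothing and absorb the ¥361 fixed cost.

Shut down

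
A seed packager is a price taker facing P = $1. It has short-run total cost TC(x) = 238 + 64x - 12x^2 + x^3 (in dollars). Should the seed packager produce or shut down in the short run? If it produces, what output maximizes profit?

From TC, MC = TC'(x) = 64 - 24x + 3x^2 and AVC = VC/x = 64 - 12x + x^2.
AVC is minimized where dAVC/dx = -12 + 2x = 0, at x = 6; min AVC = 64 - 12·6 + 6^2 = $28.
Since P = $1 < min AVC = $28, price fails to cover variable cost at any output.
Shutting down limits the loss to fixed cost, $238.

Shut down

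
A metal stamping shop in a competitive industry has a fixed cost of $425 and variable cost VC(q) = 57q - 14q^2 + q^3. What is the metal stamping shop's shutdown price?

$8 per unit

The firm shuts down when price falls below the minimum of average variable cost. AVC = VC/q = 57 - 14q + q^2.
At the minimum of AVC, MC = AVC. MC = 57 - 28q + 3q^2; setting MC = AVC gives 2q^2 - 14q = 0, so q = 7. min AVC = 8.
For P < $8 the firm produces nothing.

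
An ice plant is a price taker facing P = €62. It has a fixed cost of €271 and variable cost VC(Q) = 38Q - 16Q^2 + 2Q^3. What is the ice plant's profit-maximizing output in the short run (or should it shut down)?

Strip out fixed cost: VC = 38Q - 16Q^2 + 2Q^3. Then AVC = 38 - 16Q + 2Q^2 and MC = 38 - 32Q + 6Q^2.
AVC hits its minimum where MC = AVC, at Q = 4, giving min AVC = 38 - 16·4 + 2·4^2 = €6.
P = €62 exceeds min AVC = €6, so the firm stays open.
P = MC gives -24 - 32Q + 6Q^2 = 0, with roots -2/3 and 6. Take the larger (rising MC): Q* = 6.
Check: AVC at Q = 6 is €14 ≤ P, so revenue covers variable cost.
Profit = P·Q − TC = 62·6 − 355 = €17.

Produce at Q = 6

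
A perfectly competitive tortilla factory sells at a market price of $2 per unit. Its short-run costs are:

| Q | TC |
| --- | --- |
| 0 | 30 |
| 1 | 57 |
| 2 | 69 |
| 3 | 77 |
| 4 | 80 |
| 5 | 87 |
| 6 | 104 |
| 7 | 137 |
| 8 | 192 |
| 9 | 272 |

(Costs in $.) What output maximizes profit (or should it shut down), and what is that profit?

Q = 0 (shut down); profit = -$30

Compute π = P·Q − TC at each output: Q=0: -30; Q=1: -55; Q=2: -65; Q=3: -71; Q=4: -72; Q=5: -77; Q=6: -92; Q=7: -123; Q=8: -176; Q=9: -254.
Profit is highest at Q = 0. Equivalently, the lowest AVC in the table is 57/5 ≈ $11.40 at Q = 5, and P = $2 falls below it — price never covers variable cost, so the firm shuts down and loses only its fixed cost.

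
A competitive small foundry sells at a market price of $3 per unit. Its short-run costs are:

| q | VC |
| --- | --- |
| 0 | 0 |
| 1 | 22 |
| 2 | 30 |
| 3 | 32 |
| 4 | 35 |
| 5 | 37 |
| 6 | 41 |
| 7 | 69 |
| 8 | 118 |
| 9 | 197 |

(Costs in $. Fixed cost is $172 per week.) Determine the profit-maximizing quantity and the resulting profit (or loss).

Profit at each row (π = 3q − TC): q=0: -172; q=1: -191; q=2: -196; q=3: -195; q=4: -195; q=5: -194; q=6: -195; q=7: -220; q=8: -266; q=9: -342.
Profit is highest at q = 0. Equivalently, the lowest AVC in the table is 41/6 ≈ $6.83 at q = 6, and P = $3 falls below it — price never covers variable cost, so the firm shuts down and loses only its fixed cost.

q = 0 (shut down); profit = -$172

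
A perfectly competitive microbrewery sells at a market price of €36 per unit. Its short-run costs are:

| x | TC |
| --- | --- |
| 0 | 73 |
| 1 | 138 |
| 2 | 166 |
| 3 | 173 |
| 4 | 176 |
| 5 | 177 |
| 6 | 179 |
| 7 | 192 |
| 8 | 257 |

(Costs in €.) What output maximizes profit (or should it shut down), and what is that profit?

Profit at each row (π = 36x − TC): x=0: -73; x=1: -102; x=2: -94; x=3: -65; x=4: -32; x=5: 3; x=6: 37; x=7: 60; x=8: 31.
Profit is maximized at x = 7. AVC there is 119/7 = €17 ≤ P, so producing beats shutting down (which would give -€73).

x = 7; profit = €60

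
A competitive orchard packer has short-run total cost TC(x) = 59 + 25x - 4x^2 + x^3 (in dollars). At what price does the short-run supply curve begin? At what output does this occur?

$21 per unit, at x = 2

The shutdown price is the minimum of AVC. VC = 25x - 4x^2 + x^3, so AVC = 25 - 4x + x^2.
dAVC/dx = -4 + 2x = 0 gives x = 2. min AVC = 25 - 4·2 + 2^2 = 21.
So the shutdown price is $21.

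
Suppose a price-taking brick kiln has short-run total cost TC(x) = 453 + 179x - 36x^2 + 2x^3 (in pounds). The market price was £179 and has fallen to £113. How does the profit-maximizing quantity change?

MC = 179 - 72x + 6x^2; the shutdown threshold is min AVC = £17 (at x = 9).
At P = £179 ≥ min AVC, set P = MC on the rising branch: x = 12.
At P = £113 ≥ min AVC, set P = MC: x = 11. The firm stays open but cuts output.

Output falls from 12 to 11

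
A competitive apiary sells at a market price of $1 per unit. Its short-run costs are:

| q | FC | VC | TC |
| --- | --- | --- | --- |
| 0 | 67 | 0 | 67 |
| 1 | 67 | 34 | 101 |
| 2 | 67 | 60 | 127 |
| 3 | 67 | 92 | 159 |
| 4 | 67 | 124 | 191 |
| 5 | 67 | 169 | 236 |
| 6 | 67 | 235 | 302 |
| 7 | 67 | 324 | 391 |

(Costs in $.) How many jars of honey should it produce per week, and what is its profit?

q = 0 (shut down); profit = -$67

Compute π = P·q − TC at each output: q=0: -67; q=1: -100; q=2: -125; q=3: -156; q=4: -187; q=5: -231; q=6: -296; q=7: -384.
Profit is highest at q = 0. Equivalently, the lowest AVC in the table is 60/2 ≈ $30 at q = 2, and P = $1 falls below it — price never covers variable cost, so the firm shuts down and loses only its fixed cost.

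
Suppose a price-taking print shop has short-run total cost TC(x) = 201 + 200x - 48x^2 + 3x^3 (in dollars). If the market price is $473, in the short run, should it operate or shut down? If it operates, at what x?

From TC, MC = TC'(x) = 200 - 96x + 9x^2 and AVC = VC/x = 200 - 48x + 3x^2.
The AVC parabola has its vertex at x = 48/6 = 8, where AVC = 200 - 48·8 + 3·8^2 = $8.
Because $473 ≥ $8, revenue can cover variable cost; the firm operates.
P = MC gives -273 - 96x + 9x^2 = 0, with roots -7/3 and 13. Take the larger (rising MC): x* = 13.
Check: AVC at x = 13 is $83 ≤ P, so revenue covers variable cost.
Profit = P·x − TC = 473·13 − 1280 = $4869.

Produce at x = 13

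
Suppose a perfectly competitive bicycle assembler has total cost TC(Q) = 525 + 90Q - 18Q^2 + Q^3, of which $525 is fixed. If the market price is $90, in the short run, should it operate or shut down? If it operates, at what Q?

Produce at Q = 12

Strip out fixed cost: VC = 90Q - 18Q^2 + Q^3. Then AVC = 90 - 18Q + Q^2 and MC = 90 - 36Q + 3Q^2.
AVC is minimized where dAVC/dQ = -18 + 2Q = 0, at Q = 9; min AVC = 90 - 18·9 + 9^2 = $9.
Because $90 ≥ $9, revenue can cover variable cost; the firm operates.
Set P = MC: 90 = 90 - 36Q + 3Q^2 → -36Q + 3Q^2 = 0. The roots are Q = 0 and Q = 12; the profit-maximizing output is on the rising part of MC, so Q* = 12.
Check: AVC at Q = 12 is $18 ≤ P, so revenue covers variable cost.
Profit = P·Q − TC = 90·12 − 741 = $339.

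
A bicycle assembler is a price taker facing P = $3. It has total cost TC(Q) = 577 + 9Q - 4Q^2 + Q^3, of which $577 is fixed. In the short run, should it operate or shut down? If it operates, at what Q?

Shut down

From TC, MC = TC'(Q) = 9 - 8Q + 3Q^2 and AVC = VC/Q = 9 - 4Q + Q^2.
The AVC parabola has its vertex at Q = 4/2 = 2, where AVC = 9 - 4·2 + 2^2 = $5.
With P < min AVC ($3 < $5), every unit sold adds to the loss.
Best response: produce nothing and absorb the $577 fixed cost.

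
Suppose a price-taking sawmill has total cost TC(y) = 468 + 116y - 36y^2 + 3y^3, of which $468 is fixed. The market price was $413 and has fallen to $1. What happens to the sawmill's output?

Output falls from 11 to 0 (the firm shuts down)

AVC = 116 - 36y + 3y^2, minimized at y = 6 where min AVC = $8. MC = 116 - 72y + 9y^2.
With P = $413 above the shutdown price, P = MC gives y = 11.
At P = $1 < min AVC = $8, price no longer covers variable cost at any output, so the firm shuts down: y = 0.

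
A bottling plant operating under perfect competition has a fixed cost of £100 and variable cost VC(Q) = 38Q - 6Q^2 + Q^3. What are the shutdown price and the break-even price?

Shutdown price = min AVC. AVC = 38 - 6Q + Q^2, with vertex at Q = 3 and minimum £29.
ATC = 100/Q + 38 - 6Q + Q^2. Setting dATC/dQ = −100/Q^2 − 6 + 2Q = 0 gives Q = 5 (since 2·5^3 − 6·5^2 = 100).
min ATC = 100/5 + 38 − 6·5 + 5^2 = £53. That is the break-even price.
For £29 ≤ P < £53 the firm produces at a loss; below £29 it shuts down.

Shutdown price = £29; break-even price = £53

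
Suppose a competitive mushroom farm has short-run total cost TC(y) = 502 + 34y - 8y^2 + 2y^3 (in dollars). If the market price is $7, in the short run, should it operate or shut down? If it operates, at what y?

From TC, MC = TC'(y) = 34 - 16y + 6y^2 and AVC = VC/y = 34 - 8y + 2y^2.
The AVC parabola has its vertex at y = 8/4 = 2, where AVC = 34 - 8·2 + 2·2^2 = $26.
With P < min AVC ($7 < $26), every unit sold adds to the loss.
Shutting down limits the loss to fixed cost, $502.

Shut down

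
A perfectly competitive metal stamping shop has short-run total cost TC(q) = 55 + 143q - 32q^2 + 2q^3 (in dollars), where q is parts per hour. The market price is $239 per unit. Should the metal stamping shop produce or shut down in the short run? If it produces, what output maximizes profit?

Strip out fixed cost: VC = 143q - 32q^2 + 2q^3. Then AVC = 143 - 32q + 2q^2 and MC = 143 - 64q + 6q^2.
AVC hits its minimum where MC = AVC, at q = 8, giving min AVC = 143 - 32·8 + 2·8^2 = $15.
Since P = $239 ≥ min AVC = $15, price covers variable cost and the firm should produce.
Solving P = MC: -96 - 64q + 6q^2 = 0 ⇒ q = -4/3 or 12. On the upward-sloping branch, q* = 12.
Check: AVC at q = 12 is $47 ≤ P, so revenue covers variable cost.
Profit = P·q − TC = 239·12 − 619 = $2249.

Produce at q = 12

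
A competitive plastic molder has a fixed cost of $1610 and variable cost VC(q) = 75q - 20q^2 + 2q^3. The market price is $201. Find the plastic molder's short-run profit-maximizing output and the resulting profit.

Profit = -$314 at q = 9

AVC = 75 - 20q + 2q^2 has its minimum $25 at q = 5; price $201 clears that bar, so the firm operates.
With MC = 75 - 40q + 6q^2, P = MC on the upward-sloping part at q* = 9.
TR = 201·9 = 1809. TC = 1610 + 513 = 2123. Profit = 1809 − 2123 = -$314.
Shutting down would mean losing the fixed cost of $1610, so operating at a loss of $314 is better by $1296.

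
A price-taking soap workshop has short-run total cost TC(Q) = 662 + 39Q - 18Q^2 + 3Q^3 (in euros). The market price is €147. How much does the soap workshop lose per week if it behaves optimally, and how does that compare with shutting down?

AVC = 39 - 18Q + 3Q^2 has its minimum €12 at Q = 3; price €147 clears that bar, so the firm operates.
MC = 39 - 36Q + 9Q^2. Setting P = MC and taking the root on the rising branch gives Q* = 6.
TR = 147·6 = 882. TC = 662 + 234 = 896. Profit = 882 − 896 = -€14.
Shutting down would mean losing the fixed cost of €662, so operating at a loss of €14 is better by €648.

Profit = -€14 at Q = 6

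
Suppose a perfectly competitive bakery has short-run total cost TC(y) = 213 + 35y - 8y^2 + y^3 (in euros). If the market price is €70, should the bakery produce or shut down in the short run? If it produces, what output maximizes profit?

Variable cost is VC = 35y - 8y^2 + y^3, so AVC = VC/y = 35 - 8y + y^2 and MC = dTC/dy = 35 - 16y + 3y^2.
AVC hits its minimum where MC = AVC, at y = 4, giving min AVC = 35 - 8·4 + 4^2 = €19.
Because €70 ≥ €19, revenue can cover variable cost; the firm operates.
P = MC gives -35 - 16y + 3y^2 = 0, with roots -5/3 and 7. Take the larger (rising MC): y* = 7.
Check: AVC at y = 7 is €28 ≤ P, so revenue covers variable cost.
Profit = P·y − TC = 70·7 − 409 = €81.

Produce at y = 7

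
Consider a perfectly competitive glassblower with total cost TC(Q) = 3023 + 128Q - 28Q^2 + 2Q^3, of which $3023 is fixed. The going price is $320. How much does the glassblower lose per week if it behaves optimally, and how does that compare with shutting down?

AVC = 128 - 28Q + 2Q^2 has its minimum $30 at Q = 7; price $320 clears that bar, so the firm operates.
With MC = 128 - 56Q + 6Q^2, P = MC on the upward-sloping part at Q* = 12.
TR = 320·12 = 3840. TC = 3023 + 960 = 3983. Profit = 3840 − 3983 = -$143.
Shutting down would mean losing the fixed cost of $3023, so operating at a loss of $143 is better by $2880.

Profit = -$143 at Q = 12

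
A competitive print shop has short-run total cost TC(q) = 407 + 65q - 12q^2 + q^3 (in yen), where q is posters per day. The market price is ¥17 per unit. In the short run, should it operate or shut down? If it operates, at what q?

Variable cost is VC = 65q - 12q^2 + q^3, so AVC = VC/q = 65 - 12q + q^2 and MC = dTC/dq = 65 - 24q + 3q^2.
AVC hits its minimum where MC = AVC, at q = 6, giving min AVC = 65 - 12·6 + 6^2 = ¥29.
With P < min AVC (¥17 < ¥29), every unit sold adds to the loss.
Shutting down limits the loss to fixed cost, ¥407.

Shut down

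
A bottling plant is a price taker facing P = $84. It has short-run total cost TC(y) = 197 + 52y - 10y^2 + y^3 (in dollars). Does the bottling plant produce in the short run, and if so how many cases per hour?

From TC, MC = TC'(y) = 52 - 20y + 3y^2 and AVC = VC/y = 52 - 10y + y^2.
AVC hits its minimum where MC = AVC, at y = 5, giving min AVC = 52 - 10·5 + 5^2 = $27.
P = $84 exceeds min AVC = $27, so the firm stays open.
Solving P = MC: -32 - 20y + 3y^2 = 0 ⇒ y = -4/3 or 8. On the upward-sloping branch, y* = 8.
Check: AVC at y = 8 is $36 ≤ P, so revenue covers variable cost.
Profit = P·y − TC = 84·8 − 485 = $187.

Produce at y = 8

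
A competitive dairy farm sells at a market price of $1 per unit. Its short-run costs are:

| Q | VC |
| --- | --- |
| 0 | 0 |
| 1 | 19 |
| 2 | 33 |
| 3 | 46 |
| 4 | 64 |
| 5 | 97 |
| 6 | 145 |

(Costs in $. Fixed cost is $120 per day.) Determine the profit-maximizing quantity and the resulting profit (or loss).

Q = 0 (shut down); profit = -$120

Tabulate TR − TC: Q=0: -120; Q=1: -138; Q=2: -151; Q=3: -163; Q=4: -180; Q=5: -212; Q=6: -259.
Profit is highest at Q = 0. Equivalently, the lowest AVC in the table is 46/3 ≈ $15.33 at Q = 3, and P = $1 falls below it — price never covers variable cost, so the firm shuts down and loses only its fixed cost.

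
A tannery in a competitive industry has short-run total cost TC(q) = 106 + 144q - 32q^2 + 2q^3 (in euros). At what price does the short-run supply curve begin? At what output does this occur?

€16 per unit, at q = 8

The firm shuts down when price falls below the minimum of average variable cost. AVC = VC/q = 144 - 32q + 2q^2.
At the minimum of AVC, MC = AVC. MC = 144 - 64q + 6q^2; setting MC = AVC gives 4q^2 - 32q = 0, so q = 8. min AVC = 16.
So the shutdown price is €16.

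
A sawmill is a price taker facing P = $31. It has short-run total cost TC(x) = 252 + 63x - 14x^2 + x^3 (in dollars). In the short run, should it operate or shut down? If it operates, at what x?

Variable cost is VC = 63x - 14x^2 + x^3, so AVC = VC/x = 63 - 14x + x^2 and MC = dTC/dx = 63 - 28x + 3x^2.
AVC is minimized where dAVC/dx = -14 + 2x = 0, at x = 7; min AVC = 63 - 14·7 + 7^2 = $14.
Because $31 ≥ $14, revenue can cover variable cost; the firm operates.
Set P = MC: 31 = 63 - 28x + 3x^2 → 32 - 28x + 3x^2 = 0. The roots are x = 4/3 and x = 8; the profit-maximizing output is on the rising part of MC, so x* = 8.
Check: AVC at x = 8 is $15 ≤ P, so revenue covers variable cost.
Profit = P·x − TC = 31·8 − 372 = -$124, a loss, but smaller than the $252 fixed cost the firm would lose by shutting down.

Produce at x = 8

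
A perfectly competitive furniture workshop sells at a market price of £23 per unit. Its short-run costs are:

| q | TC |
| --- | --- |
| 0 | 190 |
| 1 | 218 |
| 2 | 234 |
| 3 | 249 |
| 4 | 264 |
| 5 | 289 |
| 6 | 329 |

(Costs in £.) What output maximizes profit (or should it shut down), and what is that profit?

q = 4; profit = -£172

Tabulate TR − TC: q=0: -190; q=1: -195; q=2: -188; q=3: -180; q=4: -172; q=5: -174; q=6: -191.
Profit is maximized at q = 4. AVC there is 74/4 = £18.50 ≤ P, so producing beats shutting down (which would give -£190).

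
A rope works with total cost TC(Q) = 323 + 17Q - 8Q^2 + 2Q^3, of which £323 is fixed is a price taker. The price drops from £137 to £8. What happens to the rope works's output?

AVC = 17 - 8Q + 2Q^2, minimized at Q = 2 where min AVC = £9. MC = 17 - 16Q + 6Q^2.
At P = £137 ≥ min AVC, set P = MC on the rising branch: Q = 6.
At P = £8 < min AVC = £9, price no longer covers variable cost at any output, so the firm shuts down: Q = 0.

Output falls from 6 to 0 (the firm shuts down)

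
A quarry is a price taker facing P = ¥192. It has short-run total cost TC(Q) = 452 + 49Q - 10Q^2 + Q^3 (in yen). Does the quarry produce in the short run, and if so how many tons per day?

From TC, MC = TC'(Q) = 49 - 20Q + 3Q^2 and AVC = VC/Q = 49 - 10Q + Q^2.
AVC is minimized where dAVC/dQ = -10 + 2Q = 0, at Q = 5; min AVC = 49 - 10·5 + 5^2 = ¥24.
P = ¥192 exceeds min AVC = ¥24, so the firm stays open.
Set P = MC: 192 = 49 - 20Q + 3Q^2 → -143 - 20Q + 3Q^2 = 0. The roots are Q = -13/3 and Q = 11; the profit-maximizing output is on the rising part of MC, so Q* = 11.
Check: AVC at Q = 11 is ¥60 ≤ P, so revenue covers variable cost.
Profit = P·Q − TC = 192·11 − 1112 = ¥1000.

Produce at Q = 11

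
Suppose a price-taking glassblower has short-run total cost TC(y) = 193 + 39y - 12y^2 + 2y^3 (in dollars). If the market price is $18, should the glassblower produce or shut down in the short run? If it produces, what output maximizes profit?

Strip out fixed cost: VC = 39y - 12y^2 + 2y^3. Then AVC = 39 - 12y + 2y^2 and MC = 39 - 24y + 6y^2.
The AVC parabola has its vertex at y = 12/4 = 3, where AVC = 39 - 12·3 + 2·3^2 = $21.
P = $18 lies below min AVC = $21; no output level covers variable cost.
Best response: produce nothing and absorb the $193 fixed cost.

Shut down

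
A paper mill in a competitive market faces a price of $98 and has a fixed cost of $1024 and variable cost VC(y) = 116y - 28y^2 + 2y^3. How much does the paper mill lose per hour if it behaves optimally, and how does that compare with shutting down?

Profit = -$376 at y = 9

AVC = 116 - 28y + 2y^2; min AVC = $18 at y = 7. Since P = $98 ≥ min AVC, the firm produces.
MC = 116 - 56y + 6y^2. Setting P = MC and taking the root on the rising branch gives y* = 9.
TR = 98·9 = 882. TC = 1024 + 234 = 1258. Profit = 882 − 1258 = -$376.
Shutting down would mean losing the fixed cost of $1024, so operating at a loss of $376 is better by $648.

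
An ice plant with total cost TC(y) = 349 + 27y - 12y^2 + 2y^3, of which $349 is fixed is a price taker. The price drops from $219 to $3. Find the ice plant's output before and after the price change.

Output falls from 8 to 0 (the firm shuts down)

AVC = 27 - 12y + 2y^2, minimized at y = 3 where min AVC = $9. MC = 27 - 24y + 6y^2.
At P = $219 ≥ min AVC, set P = MC on the rising branch: y = 8.
At P = $3 < min AVC = $9, price no longer covers variable cost at any output, so the firm shuts down: y = 0.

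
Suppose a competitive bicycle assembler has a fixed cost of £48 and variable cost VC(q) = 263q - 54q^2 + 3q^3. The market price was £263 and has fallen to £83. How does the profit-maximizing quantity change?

AVC = 263 - 54q + 3q^2, minimized at q = 9 where min AVC = £20. MC = 263 - 108q + 9q^2.
At P = £263 ≥ min AVC, set P = MC on the rising branch: q = 12.
At P = £83 ≥ min AVC, set P = MC: q = 10. The firm stays open but cuts output.

Output falls from 12 to 10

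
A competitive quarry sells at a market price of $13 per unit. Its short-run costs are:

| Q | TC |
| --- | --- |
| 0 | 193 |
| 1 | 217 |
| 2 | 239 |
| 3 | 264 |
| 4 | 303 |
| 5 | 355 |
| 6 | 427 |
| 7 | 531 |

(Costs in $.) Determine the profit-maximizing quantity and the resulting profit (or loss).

Tabulate TR − TC: Q=0: -193; Q=1: -204; Q=2: -213; Q=3: -225; Q=4: -251; Q=5: -290; Q=6: -349; Q=7: -440.
Profit is highest at Q = 0. Equivalently, the lowest AVC in the table is 46/2 ≈ $23 at Q = 2, and P = $13 falls below it — price never covers variable cost, so the firm shuts down and loses only its fixed cost.

Q = 0 (shut down); profit = -$193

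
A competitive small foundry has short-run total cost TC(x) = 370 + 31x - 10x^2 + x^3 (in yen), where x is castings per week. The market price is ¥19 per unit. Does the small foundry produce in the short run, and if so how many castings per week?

From TC, MC = TC'(x) = 31 - 20x + 3x^2 and AVC = VC/x = 31 - 10x + x^2.
AVC is minimized where dAVC/dx = -10 + 2x = 0, at x = 5; min AVC = 31 - 10·5 + 5^2 = ¥6.
P = ¥19 exceeds min AVC = ¥6, so the firm stays open.
Set P = MC: 19 = 31 - 20x + 3x^2 → 12 - 20x + 3x^2 = 0. The roots are x = 2/3 and x = 6; the profit-maximizing output is on the rising part of MC, so x* = 6.
Check: AVC at x = 6 is ¥7 ≤ P, so revenue covers variable cost.
Profit = P·x − TC = 19·6 − 412 = -¥298, a loss, but smaller than the ¥370 fixed cost the firm would lose by shutting down.

Produce at x = 6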